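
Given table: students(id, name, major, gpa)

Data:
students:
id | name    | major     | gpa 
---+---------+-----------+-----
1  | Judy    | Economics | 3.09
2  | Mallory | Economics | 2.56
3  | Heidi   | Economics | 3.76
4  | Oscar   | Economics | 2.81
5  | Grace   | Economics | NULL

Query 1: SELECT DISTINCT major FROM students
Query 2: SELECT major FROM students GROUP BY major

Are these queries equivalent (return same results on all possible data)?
Yes, equivalent

Both queries return: [('Economics',)]

Reason: Both get unique majors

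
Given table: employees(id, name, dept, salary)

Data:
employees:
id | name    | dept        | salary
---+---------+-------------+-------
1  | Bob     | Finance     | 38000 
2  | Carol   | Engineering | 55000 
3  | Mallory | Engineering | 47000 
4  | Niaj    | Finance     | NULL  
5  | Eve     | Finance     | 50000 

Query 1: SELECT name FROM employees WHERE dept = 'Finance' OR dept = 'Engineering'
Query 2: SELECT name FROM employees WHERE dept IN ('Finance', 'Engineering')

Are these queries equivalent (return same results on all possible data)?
Yes, equivalent

Both queries return: [('Bob',), ('Carol',), ('Eve',), ('Mallory',), ('Niaj',)]

Reason: OR vs IN are equivalent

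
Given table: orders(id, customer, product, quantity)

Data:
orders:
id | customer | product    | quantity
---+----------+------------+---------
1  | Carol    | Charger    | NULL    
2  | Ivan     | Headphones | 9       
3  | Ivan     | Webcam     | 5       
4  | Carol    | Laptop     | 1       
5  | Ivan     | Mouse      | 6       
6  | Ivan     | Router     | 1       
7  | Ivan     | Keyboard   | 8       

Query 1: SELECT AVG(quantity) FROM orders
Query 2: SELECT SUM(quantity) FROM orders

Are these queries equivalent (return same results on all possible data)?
No, not equivalent

Query 1 returns: [(5.0,)]
Query 2 returns: [(30,)]

Reason: AVG vs SUM give different aggregate values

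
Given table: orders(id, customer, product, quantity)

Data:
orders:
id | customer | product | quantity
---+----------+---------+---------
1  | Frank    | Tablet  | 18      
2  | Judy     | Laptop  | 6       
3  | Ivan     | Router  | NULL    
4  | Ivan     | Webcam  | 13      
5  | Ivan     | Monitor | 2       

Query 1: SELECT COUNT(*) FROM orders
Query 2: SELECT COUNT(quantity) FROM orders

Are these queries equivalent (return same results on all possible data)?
No, not equivalent

Query 1 returns: [(5,)]
Query 2 returns: [(4,)]

Reason: COUNT(*) includes NULLs, COUNT(column) excludes them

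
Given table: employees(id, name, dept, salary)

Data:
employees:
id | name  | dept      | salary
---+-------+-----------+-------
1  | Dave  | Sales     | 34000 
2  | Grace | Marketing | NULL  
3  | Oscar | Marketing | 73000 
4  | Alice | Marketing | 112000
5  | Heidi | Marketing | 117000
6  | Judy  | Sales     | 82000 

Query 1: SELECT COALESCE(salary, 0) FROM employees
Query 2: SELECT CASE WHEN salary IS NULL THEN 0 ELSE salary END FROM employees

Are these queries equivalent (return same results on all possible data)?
Yes, equivalent

Both queries return: [(0,), (34000,), (73000,), (82000,), (112000,), (117000,)]

Reason: COALESCE vs CASE for NULL handling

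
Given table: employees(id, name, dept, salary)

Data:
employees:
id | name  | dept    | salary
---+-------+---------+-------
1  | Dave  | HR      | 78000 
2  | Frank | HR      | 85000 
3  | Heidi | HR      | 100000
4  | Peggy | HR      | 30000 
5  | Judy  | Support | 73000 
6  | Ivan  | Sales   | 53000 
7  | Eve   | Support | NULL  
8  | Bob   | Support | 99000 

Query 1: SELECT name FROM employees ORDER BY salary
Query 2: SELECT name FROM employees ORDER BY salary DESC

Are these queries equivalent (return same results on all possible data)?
No, not equivalent

Query 1 returns: [('Eve',), ('Peggy',), ('Ivan',), ('Judy',), ('Dave',), ('Frank',), ('Bob',), ('Heidi',)]
Query 2 returns: [('Heidi',), ('Bob',), ('Frank',), ('Dave',), ('Judy',), ('Ivan',), ('Peggy',), ('Eve',)]

Reason: ASC vs DESC gives opposite ordering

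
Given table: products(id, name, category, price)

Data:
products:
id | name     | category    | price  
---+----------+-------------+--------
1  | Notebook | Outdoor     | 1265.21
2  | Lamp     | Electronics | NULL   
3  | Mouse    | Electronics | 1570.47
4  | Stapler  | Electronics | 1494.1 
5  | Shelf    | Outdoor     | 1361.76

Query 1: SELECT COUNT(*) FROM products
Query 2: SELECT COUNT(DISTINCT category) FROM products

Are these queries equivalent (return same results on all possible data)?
No, not equivalent

Query 1 returns: [(5,)]
Query 2 returns: [(2,)]

Reason: COUNT(*) counts rows, COUNT(DISTINCT category) counts unique categorys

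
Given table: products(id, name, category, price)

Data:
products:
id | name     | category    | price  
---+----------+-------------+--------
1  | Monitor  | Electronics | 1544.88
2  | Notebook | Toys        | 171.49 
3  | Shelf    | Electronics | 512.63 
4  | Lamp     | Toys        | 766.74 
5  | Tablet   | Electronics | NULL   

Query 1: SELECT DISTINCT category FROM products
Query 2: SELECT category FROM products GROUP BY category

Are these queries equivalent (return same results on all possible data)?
Yes, equivalent

Both queries return: [('Electronics',), ('Toys',)]

Reason: Both get unique categorys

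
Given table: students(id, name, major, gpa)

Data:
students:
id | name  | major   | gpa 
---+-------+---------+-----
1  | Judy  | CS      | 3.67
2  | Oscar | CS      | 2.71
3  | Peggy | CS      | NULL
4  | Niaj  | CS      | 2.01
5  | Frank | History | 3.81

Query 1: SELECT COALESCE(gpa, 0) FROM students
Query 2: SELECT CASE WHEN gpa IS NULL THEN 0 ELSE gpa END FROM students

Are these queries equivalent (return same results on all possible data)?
Yes, equivalent

Both queries return: [(0,), (2.01,), (2.71,), (3.67,), (3.81,)]

Reason: COALESCE vs CASE for NULL handling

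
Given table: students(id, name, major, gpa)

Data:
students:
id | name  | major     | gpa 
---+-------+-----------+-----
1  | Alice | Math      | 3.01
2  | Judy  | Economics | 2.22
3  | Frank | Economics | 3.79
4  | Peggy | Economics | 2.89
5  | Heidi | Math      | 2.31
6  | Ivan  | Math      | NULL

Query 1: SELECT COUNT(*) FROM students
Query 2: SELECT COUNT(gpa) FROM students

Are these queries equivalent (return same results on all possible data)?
No, not equivalent

Query 1 returns: [(6,)]
Query 2 returns: [(5,)]

Reason: COUNT(*) includes NULLs, COUNT(column) excludes them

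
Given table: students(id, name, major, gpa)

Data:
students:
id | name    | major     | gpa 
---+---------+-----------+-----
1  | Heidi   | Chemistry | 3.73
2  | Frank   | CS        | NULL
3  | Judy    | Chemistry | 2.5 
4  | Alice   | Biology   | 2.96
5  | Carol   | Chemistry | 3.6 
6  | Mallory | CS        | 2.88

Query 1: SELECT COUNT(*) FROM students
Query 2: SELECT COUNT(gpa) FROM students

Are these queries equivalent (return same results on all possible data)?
No, not equivalent

Query 1 returns: [(6,)]
Query 2 returns: [(5,)]

Reason: COUNT(*) includes NULLs, COUNT(column) excludes them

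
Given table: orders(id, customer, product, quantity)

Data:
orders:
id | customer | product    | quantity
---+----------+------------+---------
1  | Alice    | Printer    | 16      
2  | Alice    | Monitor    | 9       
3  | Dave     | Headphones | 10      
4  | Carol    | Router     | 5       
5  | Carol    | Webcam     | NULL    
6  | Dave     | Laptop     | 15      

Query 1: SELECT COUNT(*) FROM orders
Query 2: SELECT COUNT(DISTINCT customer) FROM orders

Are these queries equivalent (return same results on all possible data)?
No, not equivalent

Query 1 returns: [(6,)]
Query 2 returns: [(3,)]

Reason: COUNT(*) counts rows, COUNT(DISTINCT customer) counts unique customers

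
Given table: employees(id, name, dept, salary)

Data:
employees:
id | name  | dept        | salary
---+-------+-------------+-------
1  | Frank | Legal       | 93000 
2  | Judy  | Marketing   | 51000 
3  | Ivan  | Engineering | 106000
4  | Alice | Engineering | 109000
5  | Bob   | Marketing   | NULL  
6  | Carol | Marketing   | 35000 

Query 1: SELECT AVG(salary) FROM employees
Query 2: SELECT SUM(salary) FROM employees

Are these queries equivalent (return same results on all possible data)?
No, not equivalent

Query 1 returns: [(78800.0,)]
Query 2 returns: [(394000,)]

Reason: AVG vs SUM give different aggregate values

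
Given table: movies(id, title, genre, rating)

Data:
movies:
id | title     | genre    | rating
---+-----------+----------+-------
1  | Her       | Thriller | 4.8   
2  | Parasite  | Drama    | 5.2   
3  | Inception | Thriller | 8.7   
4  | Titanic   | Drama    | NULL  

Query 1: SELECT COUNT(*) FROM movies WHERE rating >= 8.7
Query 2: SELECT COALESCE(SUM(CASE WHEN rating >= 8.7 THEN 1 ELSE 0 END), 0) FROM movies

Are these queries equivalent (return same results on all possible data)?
Yes, equivalent

Both queries return: [(1,)]

Reason: COUNT with WHERE vs conditional SUM (COALESCE handles empty-table NULL)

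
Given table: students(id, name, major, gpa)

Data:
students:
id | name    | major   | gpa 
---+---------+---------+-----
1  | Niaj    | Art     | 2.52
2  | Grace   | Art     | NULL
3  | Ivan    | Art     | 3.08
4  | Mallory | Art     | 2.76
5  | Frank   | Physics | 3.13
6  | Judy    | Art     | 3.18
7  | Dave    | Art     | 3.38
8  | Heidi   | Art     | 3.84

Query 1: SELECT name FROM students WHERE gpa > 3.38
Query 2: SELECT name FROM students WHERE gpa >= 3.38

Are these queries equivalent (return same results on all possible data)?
No, not equivalent

Query 1 returns: [('Heidi',)]
Query 2 returns: [('Dave',), ('Heidi',)]

Reason: > vs >= gives different results when gpa = 3.38 exists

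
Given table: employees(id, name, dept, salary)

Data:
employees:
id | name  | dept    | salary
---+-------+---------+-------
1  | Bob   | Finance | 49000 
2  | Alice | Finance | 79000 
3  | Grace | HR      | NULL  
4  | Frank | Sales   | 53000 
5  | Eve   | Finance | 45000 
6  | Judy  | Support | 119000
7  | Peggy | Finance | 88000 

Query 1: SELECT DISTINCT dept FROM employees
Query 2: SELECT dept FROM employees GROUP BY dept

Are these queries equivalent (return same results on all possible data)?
Yes, equivalent

Both queries return: [('Finance',), ('HR',), ('Sales',), ('Support',)]

Reason: Both get unique depts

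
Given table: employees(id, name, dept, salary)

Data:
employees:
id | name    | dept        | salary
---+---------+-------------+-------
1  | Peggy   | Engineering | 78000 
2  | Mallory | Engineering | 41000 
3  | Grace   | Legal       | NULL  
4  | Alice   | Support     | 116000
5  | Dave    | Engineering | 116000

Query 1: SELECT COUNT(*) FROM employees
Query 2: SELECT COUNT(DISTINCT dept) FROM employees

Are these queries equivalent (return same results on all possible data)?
No, not equivalent

Query 1 returns: [(5,)]
Query 2 returns: [(3,)]

Reason: COUNT(*) counts rows, COUNT(DISTINCT dept) counts unique depts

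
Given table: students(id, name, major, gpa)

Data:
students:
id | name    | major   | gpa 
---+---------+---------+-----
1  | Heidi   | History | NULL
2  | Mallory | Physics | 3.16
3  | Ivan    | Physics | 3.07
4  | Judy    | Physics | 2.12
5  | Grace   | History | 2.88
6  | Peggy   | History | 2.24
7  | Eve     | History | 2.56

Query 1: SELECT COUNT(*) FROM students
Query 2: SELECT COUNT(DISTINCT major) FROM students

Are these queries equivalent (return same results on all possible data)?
No, not equivalent

Query 1 returns: [(7,)]
Query 2 returns: [(2,)]

Reason: COUNT(*) counts rows, COUNT(DISTINCT major) counts unique majors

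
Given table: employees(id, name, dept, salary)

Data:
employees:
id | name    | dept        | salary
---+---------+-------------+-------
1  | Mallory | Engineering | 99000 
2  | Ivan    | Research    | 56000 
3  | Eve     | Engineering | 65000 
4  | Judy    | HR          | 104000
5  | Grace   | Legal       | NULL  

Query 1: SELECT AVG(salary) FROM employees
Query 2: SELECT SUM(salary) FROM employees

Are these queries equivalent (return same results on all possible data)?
No, not equivalent

Query 1 returns: [(81000.0,)]
Query 2 returns: [(324000,)]

Reason: AVG vs SUM give different aggregate values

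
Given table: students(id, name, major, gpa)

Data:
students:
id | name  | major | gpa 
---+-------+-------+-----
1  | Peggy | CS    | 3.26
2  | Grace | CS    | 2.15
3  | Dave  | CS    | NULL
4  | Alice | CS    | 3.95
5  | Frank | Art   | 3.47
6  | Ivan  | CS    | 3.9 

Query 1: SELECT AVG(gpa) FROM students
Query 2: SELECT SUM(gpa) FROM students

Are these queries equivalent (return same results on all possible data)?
No, not equivalent

Query 1 returns: [(3.346,)]
Query 2 returns: [(16.73,)]

Reason: AVG vs SUM give different aggregate values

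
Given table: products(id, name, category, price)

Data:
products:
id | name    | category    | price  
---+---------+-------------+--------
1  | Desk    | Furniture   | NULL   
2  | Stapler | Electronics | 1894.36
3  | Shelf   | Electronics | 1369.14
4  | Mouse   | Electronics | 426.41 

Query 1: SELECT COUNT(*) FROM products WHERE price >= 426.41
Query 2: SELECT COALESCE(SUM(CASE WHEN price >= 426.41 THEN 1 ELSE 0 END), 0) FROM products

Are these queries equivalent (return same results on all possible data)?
Yes, equivalent

Both queries return: [(3,)]

Reason: COUNT with WHERE vs conditional SUM (COALESCE handles empty-table NULL)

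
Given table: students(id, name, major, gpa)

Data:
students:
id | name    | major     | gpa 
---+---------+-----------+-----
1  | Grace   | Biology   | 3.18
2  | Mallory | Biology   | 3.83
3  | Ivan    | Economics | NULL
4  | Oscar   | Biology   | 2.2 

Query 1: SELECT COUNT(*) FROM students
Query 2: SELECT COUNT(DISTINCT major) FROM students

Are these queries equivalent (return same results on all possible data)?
No, not equivalent

Query 1 returns: [(4,)]
Query 2 returns: [(2,)]

Reason: COUNT(*) counts rows, COUNT(DISTINCT major) counts unique majors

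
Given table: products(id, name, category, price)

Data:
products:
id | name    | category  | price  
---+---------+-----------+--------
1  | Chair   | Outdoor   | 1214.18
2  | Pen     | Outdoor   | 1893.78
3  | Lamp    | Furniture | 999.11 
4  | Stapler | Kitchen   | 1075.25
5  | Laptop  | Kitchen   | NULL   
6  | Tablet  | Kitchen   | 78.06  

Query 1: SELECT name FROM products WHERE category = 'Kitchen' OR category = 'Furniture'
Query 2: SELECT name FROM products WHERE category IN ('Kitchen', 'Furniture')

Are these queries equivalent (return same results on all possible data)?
Yes, equivalent

Both queries return: [('Lamp',), ('Laptop',), ('Stapler',), ('Tablet',)]

Reason: OR vs IN are equivalent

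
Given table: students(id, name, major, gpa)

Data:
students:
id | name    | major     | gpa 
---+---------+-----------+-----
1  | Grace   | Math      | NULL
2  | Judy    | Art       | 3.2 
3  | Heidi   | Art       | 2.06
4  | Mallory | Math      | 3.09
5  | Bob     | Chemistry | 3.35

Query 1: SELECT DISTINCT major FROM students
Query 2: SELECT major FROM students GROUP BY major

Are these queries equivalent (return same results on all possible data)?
Yes, equivalent

Both queries return: [('Art',), ('Chemistry',), ('Math',)]

Reason: Both get unique majors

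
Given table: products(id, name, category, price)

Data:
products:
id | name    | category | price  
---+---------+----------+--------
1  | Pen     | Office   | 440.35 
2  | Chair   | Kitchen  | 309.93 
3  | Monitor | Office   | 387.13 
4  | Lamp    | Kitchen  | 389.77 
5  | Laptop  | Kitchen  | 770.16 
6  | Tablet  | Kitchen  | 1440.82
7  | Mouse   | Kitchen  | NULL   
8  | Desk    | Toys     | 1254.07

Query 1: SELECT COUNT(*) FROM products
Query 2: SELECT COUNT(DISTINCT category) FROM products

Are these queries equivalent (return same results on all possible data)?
No, not equivalent

Query 1 returns: [(8,)]
Query 2 returns: [(3,)]

Reason: COUNT(*) counts rows, COUNT(DISTINCT category) counts unique categorys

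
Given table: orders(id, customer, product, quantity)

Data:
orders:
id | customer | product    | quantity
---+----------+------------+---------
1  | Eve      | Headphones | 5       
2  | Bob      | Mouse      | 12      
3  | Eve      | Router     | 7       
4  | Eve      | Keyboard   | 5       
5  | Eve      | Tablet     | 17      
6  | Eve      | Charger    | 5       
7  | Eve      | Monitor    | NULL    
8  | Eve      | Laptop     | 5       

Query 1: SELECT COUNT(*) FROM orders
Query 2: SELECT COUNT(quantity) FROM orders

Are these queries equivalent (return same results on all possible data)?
No, not equivalent

Query 1 returns: [(8,)]
Query 2 returns: [(7,)]

Reason: COUNT(*) includes NULLs, COUNT(column) excludes them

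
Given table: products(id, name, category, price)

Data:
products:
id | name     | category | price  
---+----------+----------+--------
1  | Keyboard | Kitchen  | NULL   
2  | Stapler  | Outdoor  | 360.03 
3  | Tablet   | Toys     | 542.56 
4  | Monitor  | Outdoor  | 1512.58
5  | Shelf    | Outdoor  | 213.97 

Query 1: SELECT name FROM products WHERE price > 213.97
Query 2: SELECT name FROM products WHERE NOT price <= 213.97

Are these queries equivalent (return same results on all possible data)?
Yes, equivalent

Both queries return: [('Monitor',), ('Stapler',), ('Tablet',)]

Reason: Both filter price > 213.97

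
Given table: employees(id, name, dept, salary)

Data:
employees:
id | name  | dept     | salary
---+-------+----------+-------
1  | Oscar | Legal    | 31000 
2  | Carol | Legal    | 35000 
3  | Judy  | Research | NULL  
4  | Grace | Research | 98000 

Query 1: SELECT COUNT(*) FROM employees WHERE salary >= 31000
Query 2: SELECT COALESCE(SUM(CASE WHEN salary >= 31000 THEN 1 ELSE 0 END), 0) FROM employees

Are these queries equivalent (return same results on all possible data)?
Yes, equivalent

Both queries return: [(3,)]

Reason: COUNT with WHERE vs conditional SUM (COALESCE handles empty-table NULL)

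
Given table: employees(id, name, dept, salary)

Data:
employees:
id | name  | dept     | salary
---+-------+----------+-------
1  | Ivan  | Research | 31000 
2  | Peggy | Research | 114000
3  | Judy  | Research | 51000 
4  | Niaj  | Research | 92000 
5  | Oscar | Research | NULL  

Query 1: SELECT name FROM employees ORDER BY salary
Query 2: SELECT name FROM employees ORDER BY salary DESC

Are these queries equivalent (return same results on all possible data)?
No, not equivalent

Query 1 returns: [('Oscar',), ('Ivan',), ('Judy',), ('Niaj',), ('Peggy',)]
Query 2 returns: [('Peggy',), ('Niaj',), ('Judy',), ('Ivan',), ('Oscar',)]

Reason: ASC vs DESC gives opposite ordering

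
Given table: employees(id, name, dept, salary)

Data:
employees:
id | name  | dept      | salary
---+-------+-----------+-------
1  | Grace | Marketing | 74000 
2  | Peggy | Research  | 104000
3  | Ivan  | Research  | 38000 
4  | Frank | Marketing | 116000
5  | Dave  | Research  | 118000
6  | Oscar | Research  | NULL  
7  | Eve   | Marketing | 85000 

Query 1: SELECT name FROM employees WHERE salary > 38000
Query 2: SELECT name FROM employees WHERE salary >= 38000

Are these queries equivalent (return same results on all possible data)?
No, not equivalent

Query 1 returns: [('Grace',), ('Peggy',), ('Frank',), ('Dave',), ('Eve',)]
Query 2 returns: [('Grace',), ('Peggy',), ('Ivan',), ('Frank',), ('Dave',), ('Eve',)]

Reason: > vs >= gives different results when salary = 38000 exists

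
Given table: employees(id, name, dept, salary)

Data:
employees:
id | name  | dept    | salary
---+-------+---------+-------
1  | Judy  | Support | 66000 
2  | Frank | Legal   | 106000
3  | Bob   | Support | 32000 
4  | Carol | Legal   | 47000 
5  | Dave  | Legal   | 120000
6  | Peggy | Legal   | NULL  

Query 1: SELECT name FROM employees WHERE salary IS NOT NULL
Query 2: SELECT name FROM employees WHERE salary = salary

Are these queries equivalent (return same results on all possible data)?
Yes, equivalent

Both queries return: [('Bob',), ('Carol',), ('Dave',), ('Frank',), ('Judy',)]

Reason: IS NOT NULL vs self-equality (both exclude NULLs)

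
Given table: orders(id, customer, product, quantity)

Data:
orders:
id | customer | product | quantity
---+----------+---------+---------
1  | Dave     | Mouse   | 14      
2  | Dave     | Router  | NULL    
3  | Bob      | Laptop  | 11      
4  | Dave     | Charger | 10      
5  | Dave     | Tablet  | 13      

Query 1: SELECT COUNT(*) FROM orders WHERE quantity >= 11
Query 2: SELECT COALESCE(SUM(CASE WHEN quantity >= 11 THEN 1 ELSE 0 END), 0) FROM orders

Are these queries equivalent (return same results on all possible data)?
Yes, equivalent

Both queries return: [(3,)]

Reason: COUNT with WHERE vs conditional SUM (COALESCE handles empty-table NULL)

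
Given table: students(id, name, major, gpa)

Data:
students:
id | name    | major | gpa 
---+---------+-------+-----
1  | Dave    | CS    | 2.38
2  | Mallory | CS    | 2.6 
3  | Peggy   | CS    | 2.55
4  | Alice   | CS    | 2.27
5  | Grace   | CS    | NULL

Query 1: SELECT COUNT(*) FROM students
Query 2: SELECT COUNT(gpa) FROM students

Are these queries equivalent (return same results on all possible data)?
No, not equivalent

Query 1 returns: [(5,)]
Query 2 returns: [(4,)]

Reason: COUNT(*) includes NULLs, COUNT(column) excludes them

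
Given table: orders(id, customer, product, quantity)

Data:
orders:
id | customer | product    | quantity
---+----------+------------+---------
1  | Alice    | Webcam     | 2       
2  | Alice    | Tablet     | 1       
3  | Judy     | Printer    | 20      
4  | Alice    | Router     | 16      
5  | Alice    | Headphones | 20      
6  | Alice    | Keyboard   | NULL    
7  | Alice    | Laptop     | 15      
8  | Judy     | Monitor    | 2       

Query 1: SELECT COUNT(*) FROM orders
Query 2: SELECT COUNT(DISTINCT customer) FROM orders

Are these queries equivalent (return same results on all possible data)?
No, not equivalent

Query 1 returns: [(8,)]
Query 2 returns: [(2,)]

Reason: COUNT(*) counts rows, COUNT(DISTINCT customer) counts unique customers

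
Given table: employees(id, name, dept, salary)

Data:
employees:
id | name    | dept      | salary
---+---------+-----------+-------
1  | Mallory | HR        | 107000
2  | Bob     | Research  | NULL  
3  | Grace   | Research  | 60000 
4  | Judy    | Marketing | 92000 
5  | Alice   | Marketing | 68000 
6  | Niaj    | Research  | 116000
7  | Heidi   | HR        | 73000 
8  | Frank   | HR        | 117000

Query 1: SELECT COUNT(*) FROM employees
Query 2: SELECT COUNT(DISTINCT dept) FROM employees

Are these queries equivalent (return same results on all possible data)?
No, not equivalent

Query 1 returns: [(8,)]
Query 2 returns: [(3,)]

Reason: COUNT(*) counts rows, COUNT(DISTINCT dept) counts unique depts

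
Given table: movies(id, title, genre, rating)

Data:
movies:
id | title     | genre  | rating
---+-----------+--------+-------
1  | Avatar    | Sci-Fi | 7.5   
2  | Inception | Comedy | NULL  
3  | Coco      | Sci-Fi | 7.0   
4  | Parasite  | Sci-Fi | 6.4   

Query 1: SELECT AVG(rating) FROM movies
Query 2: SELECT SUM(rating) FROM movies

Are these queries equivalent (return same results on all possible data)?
No, not equivalent

Query 1 returns: [(6.966666666666666,)]
Query 2 returns: [(20.9,)]

Reason: AVG vs SUM give different aggregate values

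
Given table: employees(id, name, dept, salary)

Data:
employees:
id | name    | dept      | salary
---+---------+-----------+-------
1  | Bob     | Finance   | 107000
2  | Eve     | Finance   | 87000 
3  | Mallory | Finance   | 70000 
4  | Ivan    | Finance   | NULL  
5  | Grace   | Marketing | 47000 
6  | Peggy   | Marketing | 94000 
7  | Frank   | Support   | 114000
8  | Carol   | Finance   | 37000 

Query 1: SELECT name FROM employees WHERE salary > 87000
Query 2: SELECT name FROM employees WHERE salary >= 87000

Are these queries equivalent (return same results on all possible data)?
No, not equivalent

Query 1 returns: [('Bob',), ('Peggy',), ('Frank',)]
Query 2 returns: [('Bob',), ('Eve',), ('Peggy',), ('Frank',)]

Reason: > vs >= gives different results when salary = 87000 exists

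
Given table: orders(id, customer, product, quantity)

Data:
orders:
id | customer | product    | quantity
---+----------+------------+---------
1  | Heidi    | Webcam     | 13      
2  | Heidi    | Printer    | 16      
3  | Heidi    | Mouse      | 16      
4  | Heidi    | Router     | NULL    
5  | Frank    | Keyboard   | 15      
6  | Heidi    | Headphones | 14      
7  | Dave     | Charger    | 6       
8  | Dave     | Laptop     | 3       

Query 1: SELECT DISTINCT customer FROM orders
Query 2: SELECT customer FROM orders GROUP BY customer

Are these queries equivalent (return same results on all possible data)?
Yes, equivalent

Both queries return: [('Dave',), ('Frank',), ('Heidi',)]

Reason: Both get unique customers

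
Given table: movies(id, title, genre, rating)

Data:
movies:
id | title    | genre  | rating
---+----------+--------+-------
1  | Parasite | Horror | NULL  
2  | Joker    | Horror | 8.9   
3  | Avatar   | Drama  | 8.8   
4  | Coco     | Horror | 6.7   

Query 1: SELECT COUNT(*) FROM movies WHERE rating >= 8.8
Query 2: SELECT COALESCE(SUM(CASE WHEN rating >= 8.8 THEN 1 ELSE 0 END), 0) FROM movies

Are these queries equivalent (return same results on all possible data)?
Yes, equivalent

Both queries return: [(2,)]

Reason: COUNT with WHERE vs conditional SUM (COALESCE handles empty-table NULL)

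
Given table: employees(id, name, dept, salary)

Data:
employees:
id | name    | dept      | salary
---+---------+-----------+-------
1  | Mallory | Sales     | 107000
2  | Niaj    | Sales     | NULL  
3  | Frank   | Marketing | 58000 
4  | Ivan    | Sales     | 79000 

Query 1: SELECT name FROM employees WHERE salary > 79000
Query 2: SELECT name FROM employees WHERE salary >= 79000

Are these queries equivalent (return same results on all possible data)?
No, not equivalent

Query 1 returns: [('Mallory',)]
Query 2 returns: [('Mallory',), ('Ivan',)]

Reason: > vs >= gives different results when salary = 79000 exists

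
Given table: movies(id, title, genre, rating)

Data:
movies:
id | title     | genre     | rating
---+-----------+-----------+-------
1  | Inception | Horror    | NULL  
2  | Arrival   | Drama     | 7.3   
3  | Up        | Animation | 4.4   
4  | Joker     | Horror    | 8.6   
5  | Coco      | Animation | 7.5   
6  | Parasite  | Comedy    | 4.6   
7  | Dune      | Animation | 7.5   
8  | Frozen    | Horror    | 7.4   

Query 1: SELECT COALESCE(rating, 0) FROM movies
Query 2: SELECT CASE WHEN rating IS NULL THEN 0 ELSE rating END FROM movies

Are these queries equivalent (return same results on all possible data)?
Yes, equivalent

Both queries return: [(0,), (4.4,), (4.6,), (7.3,), (7.4,), (7.5,), (7.5,), (8.6,)]

Reason: COALESCE vs CASE for NULL handling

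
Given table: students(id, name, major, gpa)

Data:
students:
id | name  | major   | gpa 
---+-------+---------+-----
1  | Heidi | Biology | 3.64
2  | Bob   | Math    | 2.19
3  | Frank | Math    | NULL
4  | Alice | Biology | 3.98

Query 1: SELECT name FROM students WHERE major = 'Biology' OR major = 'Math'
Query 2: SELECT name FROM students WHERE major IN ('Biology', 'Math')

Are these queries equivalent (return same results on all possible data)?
Yes, equivalent

Both queries return: [('Alice',), ('Bob',), ('Frank',), ('Heidi',)]

Reason: OR vs IN are equivalent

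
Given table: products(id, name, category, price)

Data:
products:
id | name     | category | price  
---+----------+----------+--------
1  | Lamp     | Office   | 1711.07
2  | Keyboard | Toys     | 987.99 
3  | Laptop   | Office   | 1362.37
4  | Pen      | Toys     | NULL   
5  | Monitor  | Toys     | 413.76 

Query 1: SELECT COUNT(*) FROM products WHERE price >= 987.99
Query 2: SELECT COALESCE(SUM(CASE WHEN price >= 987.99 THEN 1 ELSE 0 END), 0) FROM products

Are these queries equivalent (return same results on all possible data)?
Yes, equivalent

Both queries return: [(3,)]

Reason: COUNT with WHERE vs conditional SUM (COALESCE handles empty-table NULL)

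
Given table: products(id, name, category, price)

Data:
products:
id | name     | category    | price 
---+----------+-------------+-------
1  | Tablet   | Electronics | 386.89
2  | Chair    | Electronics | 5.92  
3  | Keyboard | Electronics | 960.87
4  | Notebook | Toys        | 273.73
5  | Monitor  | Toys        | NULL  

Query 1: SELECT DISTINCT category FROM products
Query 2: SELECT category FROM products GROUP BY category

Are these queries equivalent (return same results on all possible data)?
Yes, equivalent

Both queries return: [('Electronics',), ('Toys',)]

Reason: Both get unique categorys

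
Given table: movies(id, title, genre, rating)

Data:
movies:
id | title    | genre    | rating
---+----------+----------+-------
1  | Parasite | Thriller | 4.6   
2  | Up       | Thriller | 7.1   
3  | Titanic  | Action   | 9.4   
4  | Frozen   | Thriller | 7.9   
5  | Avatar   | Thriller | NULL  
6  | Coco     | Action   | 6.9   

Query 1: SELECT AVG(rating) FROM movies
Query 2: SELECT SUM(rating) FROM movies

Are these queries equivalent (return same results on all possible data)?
No, not equivalent

Query 1 returns: [(7.18,)]
Query 2 returns: [(35.9,)]

Reason: AVG vs SUM give different aggregate values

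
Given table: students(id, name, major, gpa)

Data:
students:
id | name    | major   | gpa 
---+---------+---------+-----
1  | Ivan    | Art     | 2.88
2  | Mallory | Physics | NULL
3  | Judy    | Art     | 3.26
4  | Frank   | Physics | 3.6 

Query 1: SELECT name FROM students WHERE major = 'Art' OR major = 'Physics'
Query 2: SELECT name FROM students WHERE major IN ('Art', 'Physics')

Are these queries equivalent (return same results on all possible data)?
Yes, equivalent

Both queries return: [('Frank',), ('Ivan',), ('Judy',), ('Mallory',)]

Reason: OR vs IN are equivalent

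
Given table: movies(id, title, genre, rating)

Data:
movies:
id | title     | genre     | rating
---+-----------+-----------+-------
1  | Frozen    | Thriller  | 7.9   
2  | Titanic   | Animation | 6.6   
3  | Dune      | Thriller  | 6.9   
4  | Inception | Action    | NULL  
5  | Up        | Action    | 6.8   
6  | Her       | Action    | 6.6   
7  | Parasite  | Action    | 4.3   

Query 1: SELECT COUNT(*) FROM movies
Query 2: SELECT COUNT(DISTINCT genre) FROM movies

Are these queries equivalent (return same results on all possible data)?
No, not equivalent

Query 1 returns: [(7,)]
Query 2 returns: [(3,)]

Reason: COUNT(*) counts rows, COUNT(DISTINCT genre) counts unique genres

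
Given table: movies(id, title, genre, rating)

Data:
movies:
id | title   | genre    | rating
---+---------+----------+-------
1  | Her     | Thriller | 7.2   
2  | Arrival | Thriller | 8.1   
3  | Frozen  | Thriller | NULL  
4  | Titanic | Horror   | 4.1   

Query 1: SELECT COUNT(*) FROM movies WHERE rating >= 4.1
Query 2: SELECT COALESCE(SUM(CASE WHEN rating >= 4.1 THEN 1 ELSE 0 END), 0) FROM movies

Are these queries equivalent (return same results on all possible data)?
Yes, equivalent

Both queries return: [(3,)]

Reason: COUNT with WHERE vs conditional SUM (COALESCE handles empty-table NULL)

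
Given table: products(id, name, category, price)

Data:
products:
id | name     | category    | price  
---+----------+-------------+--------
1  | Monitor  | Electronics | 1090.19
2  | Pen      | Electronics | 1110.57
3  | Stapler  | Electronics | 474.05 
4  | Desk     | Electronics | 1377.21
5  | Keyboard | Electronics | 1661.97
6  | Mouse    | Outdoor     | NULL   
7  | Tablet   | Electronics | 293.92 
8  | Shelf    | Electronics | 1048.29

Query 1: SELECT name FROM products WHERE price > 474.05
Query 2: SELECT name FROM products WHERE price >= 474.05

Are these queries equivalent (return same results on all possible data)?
No, not equivalent

Query 1 returns: [('Monitor',), ('Pen',), ('Desk',), ('Keyboard',), ('Shelf',)]
Query 2 returns: [('Monitor',), ('Pen',), ('Stapler',), ('Desk',), ('Keyboard',), ('Shelf',)]

Reason: > vs >= gives different results when price = 474.05 exists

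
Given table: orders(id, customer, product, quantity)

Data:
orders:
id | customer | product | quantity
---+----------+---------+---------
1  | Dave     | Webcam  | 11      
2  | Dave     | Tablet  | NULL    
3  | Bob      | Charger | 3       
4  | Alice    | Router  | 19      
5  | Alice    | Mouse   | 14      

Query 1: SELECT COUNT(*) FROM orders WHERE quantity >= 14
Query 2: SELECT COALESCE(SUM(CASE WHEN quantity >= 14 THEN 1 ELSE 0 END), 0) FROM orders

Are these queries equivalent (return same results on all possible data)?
Yes, equivalent

Both queries return: [(2,)]

Reason: COUNT with WHERE vs conditional SUM (COALESCE handles empty-table NULL)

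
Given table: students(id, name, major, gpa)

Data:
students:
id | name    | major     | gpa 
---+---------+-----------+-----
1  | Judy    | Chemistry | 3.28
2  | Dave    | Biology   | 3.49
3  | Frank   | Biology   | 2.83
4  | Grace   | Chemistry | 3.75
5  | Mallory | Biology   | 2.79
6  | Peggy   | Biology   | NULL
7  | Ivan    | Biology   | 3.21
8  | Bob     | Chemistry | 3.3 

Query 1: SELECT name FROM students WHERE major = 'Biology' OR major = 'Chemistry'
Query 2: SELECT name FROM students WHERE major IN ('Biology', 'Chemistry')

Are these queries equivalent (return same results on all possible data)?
Yes, equivalent

Both queries return: [('Bob',), ('Dave',), ('Frank',), ('Grace',), ('Ivan',), ('Judy',), ('Mallory',), ('Peggy',)]

Reason: OR vs IN are equivalent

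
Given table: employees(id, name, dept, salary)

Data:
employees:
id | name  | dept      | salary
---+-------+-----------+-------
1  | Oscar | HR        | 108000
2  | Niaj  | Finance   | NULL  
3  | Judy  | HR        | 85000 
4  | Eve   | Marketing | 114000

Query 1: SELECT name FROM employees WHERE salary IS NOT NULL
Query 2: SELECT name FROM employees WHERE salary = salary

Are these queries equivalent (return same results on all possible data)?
Yes, equivalent

Both queries return: [('Eve',), ('Judy',), ('Oscar',)]

Reason: IS NOT NULL vs self-equality (both exclude NULLs)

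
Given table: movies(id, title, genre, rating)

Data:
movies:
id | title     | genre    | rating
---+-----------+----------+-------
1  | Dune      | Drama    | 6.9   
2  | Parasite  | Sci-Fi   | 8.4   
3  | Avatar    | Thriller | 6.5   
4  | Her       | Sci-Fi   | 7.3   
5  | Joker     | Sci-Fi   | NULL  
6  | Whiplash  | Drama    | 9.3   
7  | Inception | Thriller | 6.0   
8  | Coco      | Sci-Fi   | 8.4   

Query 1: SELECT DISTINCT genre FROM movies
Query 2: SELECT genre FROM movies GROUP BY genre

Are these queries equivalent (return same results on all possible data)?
Yes, equivalent

Both queries return: [('Drama',), ('Sci-Fi',), ('Thriller',)]

Reason: Both get unique genres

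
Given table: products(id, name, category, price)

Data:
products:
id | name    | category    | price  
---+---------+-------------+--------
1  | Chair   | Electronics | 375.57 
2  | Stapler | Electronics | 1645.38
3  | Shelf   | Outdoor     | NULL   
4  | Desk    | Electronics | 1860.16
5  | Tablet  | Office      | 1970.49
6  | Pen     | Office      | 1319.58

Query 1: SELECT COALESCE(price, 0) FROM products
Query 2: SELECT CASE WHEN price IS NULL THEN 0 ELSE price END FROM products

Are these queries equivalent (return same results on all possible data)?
Yes, equivalent

Both queries return: [(0,), (375.57,), (1319.58,), (1645.38,), (1860.16,), (1970.49,)]

Reason: COALESCE vs CASE for NULL handling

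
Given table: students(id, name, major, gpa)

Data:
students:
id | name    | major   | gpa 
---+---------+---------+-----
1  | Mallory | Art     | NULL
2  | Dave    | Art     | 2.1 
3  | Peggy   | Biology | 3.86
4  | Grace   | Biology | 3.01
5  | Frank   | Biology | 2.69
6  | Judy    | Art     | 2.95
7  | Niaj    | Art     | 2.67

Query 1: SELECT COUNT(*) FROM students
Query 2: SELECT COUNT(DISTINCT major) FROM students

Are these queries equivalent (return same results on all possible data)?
No, not equivalent

Query 1 returns: [(7,)]
Query 2 returns: [(2,)]

Reason: COUNT(*) counts rows, COUNT(DISTINCT major) counts unique majors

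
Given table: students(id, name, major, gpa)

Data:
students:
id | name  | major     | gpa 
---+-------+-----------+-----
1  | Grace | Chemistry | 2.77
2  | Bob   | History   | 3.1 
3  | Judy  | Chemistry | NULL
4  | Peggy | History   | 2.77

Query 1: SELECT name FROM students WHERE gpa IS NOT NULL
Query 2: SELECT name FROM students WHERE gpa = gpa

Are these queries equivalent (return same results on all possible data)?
Yes, equivalent

Both queries return: [('Bob',), ('Grace',), ('Peggy',)]

Reason: IS NOT NULL vs self-equality (both exclude NULLs)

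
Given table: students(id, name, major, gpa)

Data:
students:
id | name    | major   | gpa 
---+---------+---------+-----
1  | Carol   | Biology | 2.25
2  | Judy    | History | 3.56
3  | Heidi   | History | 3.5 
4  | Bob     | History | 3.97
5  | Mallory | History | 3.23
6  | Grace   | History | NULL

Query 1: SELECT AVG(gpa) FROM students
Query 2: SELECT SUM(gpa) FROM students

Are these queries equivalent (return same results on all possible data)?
No, not equivalent

Query 1 returns: [(3.3020000000000005,)]
Query 2 returns: [(16.51,)]

Reason: AVG vs SUM give different aggregate values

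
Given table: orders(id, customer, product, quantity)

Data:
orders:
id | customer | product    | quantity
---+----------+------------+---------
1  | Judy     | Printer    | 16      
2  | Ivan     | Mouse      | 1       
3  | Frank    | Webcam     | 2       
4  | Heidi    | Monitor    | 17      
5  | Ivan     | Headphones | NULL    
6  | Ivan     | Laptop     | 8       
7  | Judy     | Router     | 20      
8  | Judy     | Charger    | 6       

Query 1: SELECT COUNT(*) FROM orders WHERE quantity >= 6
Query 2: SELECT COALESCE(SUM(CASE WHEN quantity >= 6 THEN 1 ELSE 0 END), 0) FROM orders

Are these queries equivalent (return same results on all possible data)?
Yes, equivalent

Both queries return: [(5,)]

Reason: COUNT with WHERE vs conditional SUM (COALESCE handles empty-table NULL)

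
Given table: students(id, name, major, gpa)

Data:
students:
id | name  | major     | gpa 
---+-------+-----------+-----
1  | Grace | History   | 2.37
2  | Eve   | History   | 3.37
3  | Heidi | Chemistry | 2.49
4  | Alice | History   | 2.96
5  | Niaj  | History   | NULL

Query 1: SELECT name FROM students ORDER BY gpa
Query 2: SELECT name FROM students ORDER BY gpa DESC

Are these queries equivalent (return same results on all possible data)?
No, not equivalent

Query 1 returns: [('Niaj',), ('Grace',), ('Heidi',), ('Alice',), ('Eve',)]
Query 2 returns: [('Eve',), ('Alice',), ('Heidi',), ('Grace',), ('Niaj',)]

Reason: ASC vs DESC gives opposite ordering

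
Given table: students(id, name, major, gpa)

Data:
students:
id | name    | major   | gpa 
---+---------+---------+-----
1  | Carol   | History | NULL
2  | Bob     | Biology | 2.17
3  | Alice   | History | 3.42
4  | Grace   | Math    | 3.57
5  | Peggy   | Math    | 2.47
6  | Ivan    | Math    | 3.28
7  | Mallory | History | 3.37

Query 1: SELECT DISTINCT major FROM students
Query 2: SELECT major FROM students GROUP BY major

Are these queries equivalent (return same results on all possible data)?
Yes, equivalent

Both queries return: [('Biology',), ('History',), ('Math',)]

Reason: Both get unique majors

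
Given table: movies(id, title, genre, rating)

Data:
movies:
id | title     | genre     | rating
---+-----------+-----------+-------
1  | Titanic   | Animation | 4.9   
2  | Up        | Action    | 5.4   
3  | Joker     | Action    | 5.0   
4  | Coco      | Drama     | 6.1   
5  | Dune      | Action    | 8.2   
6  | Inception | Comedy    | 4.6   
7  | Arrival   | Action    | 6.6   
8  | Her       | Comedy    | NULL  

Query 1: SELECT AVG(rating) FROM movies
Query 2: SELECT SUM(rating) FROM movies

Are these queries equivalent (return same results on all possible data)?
No, not equivalent

Query 1 returns: [(5.828571428571428,)]
Query 2 returns: [(40.8,)]

Reason: AVG vs SUM give different aggregate values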